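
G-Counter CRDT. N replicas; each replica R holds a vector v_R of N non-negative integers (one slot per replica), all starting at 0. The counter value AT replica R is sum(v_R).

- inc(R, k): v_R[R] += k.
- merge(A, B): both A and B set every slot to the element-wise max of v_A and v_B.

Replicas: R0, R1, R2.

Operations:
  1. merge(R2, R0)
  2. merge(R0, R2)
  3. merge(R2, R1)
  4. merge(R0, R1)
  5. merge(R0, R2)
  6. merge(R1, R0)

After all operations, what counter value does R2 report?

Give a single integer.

Op 1: merge R2<->R0 -> R2=(0,0,0) R0=(0,0,0)
Op 2: merge R0<->R2 -> R0=(0,0,0) R2=(0,0,0)
Op 3: merge R2<->R1 -> R2=(0,0,0) R1=(0,0,0)
Op 4: merge R0<->R1 -> R0=(0,0,0) R1=(0,0,0)
Op 5: merge R0<->R2 -> R0=(0,0,0) R2=(0,0,0)
Op 6: merge R1<->R0 -> R1=(0,0,0) R0=(0,0,0)

Answer: 0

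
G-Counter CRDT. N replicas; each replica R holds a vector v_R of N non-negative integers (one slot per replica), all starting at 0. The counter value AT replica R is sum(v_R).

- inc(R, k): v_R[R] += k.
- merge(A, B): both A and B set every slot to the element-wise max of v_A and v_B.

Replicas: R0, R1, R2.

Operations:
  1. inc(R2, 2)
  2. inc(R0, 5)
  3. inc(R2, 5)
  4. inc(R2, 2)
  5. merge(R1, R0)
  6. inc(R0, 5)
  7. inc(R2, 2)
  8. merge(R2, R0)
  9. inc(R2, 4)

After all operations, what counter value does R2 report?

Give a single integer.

Answer: 25

Derivation:
Op 1: inc R2 by 2 -> R2=(0,0,2) value=2
Op 2: inc R0 by 5 -> R0=(5,0,0) value=5
Op 3: inc R2 by 5 -> R2=(0,0,7) value=7
Op 4: inc R2 by 2 -> R2=(0,0,9) value=9
Op 5: merge R1<->R0 -> R1=(5,0,0) R0=(5,0,0)
Op 6: inc R0 by 5 -> R0=(10,0,0) value=10
Op 7: inc R2 by 2 -> R2=(0,0,11) value=11
Op 8: merge R2<->R0 -> R2=(10,0,11) R0=(10,0,11)
Op 9: inc R2 by 4 -> R2=(10,0,15) value=25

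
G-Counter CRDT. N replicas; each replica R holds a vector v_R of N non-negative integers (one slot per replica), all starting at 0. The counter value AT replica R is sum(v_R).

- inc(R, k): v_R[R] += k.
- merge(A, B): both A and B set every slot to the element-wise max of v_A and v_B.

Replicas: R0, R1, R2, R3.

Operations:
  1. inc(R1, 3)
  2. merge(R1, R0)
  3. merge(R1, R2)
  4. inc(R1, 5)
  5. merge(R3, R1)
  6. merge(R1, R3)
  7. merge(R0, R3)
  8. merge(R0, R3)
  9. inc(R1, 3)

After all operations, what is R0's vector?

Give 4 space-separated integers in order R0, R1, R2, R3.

Op 1: inc R1 by 3 -> R1=(0,3,0,0) value=3
Op 2: merge R1<->R0 -> R1=(0,3,0,0) R0=(0,3,0,0)
Op 3: merge R1<->R2 -> R1=(0,3,0,0) R2=(0,3,0,0)
Op 4: inc R1 by 5 -> R1=(0,8,0,0) value=8
Op 5: merge R3<->R1 -> R3=(0,8,0,0) R1=(0,8,0,0)
Op 6: merge R1<->R3 -> R1=(0,8,0,0) R3=(0,8,0,0)
Op 7: merge R0<->R3 -> R0=(0,8,0,0) R3=(0,8,0,0)
Op 8: merge R0<->R3 -> R0=(0,8,0,0) R3=(0,8,0,0)
Op 9: inc R1 by 3 -> R1=(0,11,0,0) value=11

Answer: 0 8 0 0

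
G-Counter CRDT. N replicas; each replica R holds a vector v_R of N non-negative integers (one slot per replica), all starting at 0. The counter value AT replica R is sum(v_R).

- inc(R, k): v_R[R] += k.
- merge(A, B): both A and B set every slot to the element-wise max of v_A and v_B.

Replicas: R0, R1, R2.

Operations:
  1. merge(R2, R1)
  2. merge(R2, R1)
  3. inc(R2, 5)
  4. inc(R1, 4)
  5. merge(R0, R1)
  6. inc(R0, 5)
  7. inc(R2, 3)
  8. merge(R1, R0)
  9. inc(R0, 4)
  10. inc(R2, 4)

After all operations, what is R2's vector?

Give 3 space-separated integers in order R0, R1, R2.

Op 1: merge R2<->R1 -> R2=(0,0,0) R1=(0,0,0)
Op 2: merge R2<->R1 -> R2=(0,0,0) R1=(0,0,0)
Op 3: inc R2 by 5 -> R2=(0,0,5) value=5
Op 4: inc R1 by 4 -> R1=(0,4,0) value=4
Op 5: merge R0<->R1 -> R0=(0,4,0) R1=(0,4,0)
Op 6: inc R0 by 5 -> R0=(5,4,0) value=9
Op 7: inc R2 by 3 -> R2=(0,0,8) value=8
Op 8: merge R1<->R0 -> R1=(5,4,0) R0=(5,4,0)
Op 9: inc R0 by 4 -> R0=(9,4,0) value=13
Op 10: inc R2 by 4 -> R2=(0,0,12) value=12

Answer: 0 0 12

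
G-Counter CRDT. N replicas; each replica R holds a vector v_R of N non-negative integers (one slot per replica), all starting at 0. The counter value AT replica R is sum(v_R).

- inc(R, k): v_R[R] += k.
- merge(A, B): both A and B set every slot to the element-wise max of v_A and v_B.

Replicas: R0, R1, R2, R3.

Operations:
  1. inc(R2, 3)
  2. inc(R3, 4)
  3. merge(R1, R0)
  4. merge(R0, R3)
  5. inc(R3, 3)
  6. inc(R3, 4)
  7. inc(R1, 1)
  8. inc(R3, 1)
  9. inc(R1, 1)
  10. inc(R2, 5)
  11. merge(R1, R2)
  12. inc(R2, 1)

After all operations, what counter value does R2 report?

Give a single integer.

Answer: 11

Derivation:
Op 1: inc R2 by 3 -> R2=(0,0,3,0) value=3
Op 2: inc R3 by 4 -> R3=(0,0,0,4) value=4
Op 3: merge R1<->R0 -> R1=(0,0,0,0) R0=(0,0,0,0)
Op 4: merge R0<->R3 -> R0=(0,0,0,4) R3=(0,0,0,4)
Op 5: inc R3 by 3 -> R3=(0,0,0,7) value=7
Op 6: inc R3 by 4 -> R3=(0,0,0,11) value=11
Op 7: inc R1 by 1 -> R1=(0,1,0,0) value=1
Op 8: inc R3 by 1 -> R3=(0,0,0,12) value=12
Op 9: inc R1 by 1 -> R1=(0,2,0,0) value=2
Op 10: inc R2 by 5 -> R2=(0,0,8,0) value=8
Op 11: merge R1<->R2 -> R1=(0,2,8,0) R2=(0,2,8,0)
Op 12: inc R2 by 1 -> R2=(0,2,9,0) value=11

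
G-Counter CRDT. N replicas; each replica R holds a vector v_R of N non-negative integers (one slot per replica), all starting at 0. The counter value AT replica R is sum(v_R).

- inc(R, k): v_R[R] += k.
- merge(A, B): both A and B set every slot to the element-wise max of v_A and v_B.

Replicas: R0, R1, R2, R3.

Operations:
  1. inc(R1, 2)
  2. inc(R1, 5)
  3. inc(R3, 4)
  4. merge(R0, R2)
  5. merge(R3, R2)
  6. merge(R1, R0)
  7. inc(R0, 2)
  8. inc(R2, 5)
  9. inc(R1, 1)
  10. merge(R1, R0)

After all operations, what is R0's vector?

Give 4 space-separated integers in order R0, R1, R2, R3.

Op 1: inc R1 by 2 -> R1=(0,2,0,0) value=2
Op 2: inc R1 by 5 -> R1=(0,7,0,0) value=7
Op 3: inc R3 by 4 -> R3=(0,0,0,4) value=4
Op 4: merge R0<->R2 -> R0=(0,0,0,0) R2=(0,0,0,0)
Op 5: merge R3<->R2 -> R3=(0,0,0,4) R2=(0,0,0,4)
Op 6: merge R1<->R0 -> R1=(0,7,0,0) R0=(0,7,0,0)
Op 7: inc R0 by 2 -> R0=(2,7,0,0) value=9
Op 8: inc R2 by 5 -> R2=(0,0,5,4) value=9
Op 9: inc R1 by 1 -> R1=(0,8,0,0) value=8
Op 10: merge R1<->R0 -> R1=(2,8,0,0) R0=(2,8,0,0)

Answer: 2 8 0 0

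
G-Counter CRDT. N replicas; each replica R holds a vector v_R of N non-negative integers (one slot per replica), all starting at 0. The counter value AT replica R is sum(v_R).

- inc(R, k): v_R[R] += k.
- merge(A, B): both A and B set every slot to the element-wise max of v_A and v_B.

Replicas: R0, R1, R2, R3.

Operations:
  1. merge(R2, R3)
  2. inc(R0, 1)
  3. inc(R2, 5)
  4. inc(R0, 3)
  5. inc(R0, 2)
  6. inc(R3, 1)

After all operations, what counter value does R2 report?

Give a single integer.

Op 1: merge R2<->R3 -> R2=(0,0,0,0) R3=(0,0,0,0)
Op 2: inc R0 by 1 -> R0=(1,0,0,0) value=1
Op 3: inc R2 by 5 -> R2=(0,0,5,0) value=5
Op 4: inc R0 by 3 -> R0=(4,0,0,0) value=4
Op 5: inc R0 by 2 -> R0=(6,0,0,0) value=6
Op 6: inc R3 by 1 -> R3=(0,0,0,1) value=1

Answer: 5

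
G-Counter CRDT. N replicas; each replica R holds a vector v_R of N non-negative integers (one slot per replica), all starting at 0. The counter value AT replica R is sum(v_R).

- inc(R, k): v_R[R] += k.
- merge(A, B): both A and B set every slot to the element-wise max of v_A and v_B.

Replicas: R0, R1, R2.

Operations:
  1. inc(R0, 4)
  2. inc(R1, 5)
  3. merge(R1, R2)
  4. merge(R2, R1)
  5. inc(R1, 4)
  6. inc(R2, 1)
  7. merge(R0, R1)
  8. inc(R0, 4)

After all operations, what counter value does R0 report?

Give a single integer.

Op 1: inc R0 by 4 -> R0=(4,0,0) value=4
Op 2: inc R1 by 5 -> R1=(0,5,0) value=5
Op 3: merge R1<->R2 -> R1=(0,5,0) R2=(0,5,0)
Op 4: merge R2<->R1 -> R2=(0,5,0) R1=(0,5,0)
Op 5: inc R1 by 4 -> R1=(0,9,0) value=9
Op 6: inc R2 by 1 -> R2=(0,5,1) value=6
Op 7: merge R0<->R1 -> R0=(4,9,0) R1=(4,9,0)
Op 8: inc R0 by 4 -> R0=(8,9,0) value=17

Answer: 17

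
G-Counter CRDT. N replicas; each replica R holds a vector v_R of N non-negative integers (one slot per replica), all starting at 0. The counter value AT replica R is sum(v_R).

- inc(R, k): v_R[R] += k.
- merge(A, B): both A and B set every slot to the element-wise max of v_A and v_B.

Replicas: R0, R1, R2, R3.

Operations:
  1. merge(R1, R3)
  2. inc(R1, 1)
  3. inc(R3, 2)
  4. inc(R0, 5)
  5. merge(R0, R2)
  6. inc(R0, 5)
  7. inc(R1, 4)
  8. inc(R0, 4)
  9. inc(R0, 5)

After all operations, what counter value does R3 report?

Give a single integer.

Op 1: merge R1<->R3 -> R1=(0,0,0,0) R3=(0,0,0,0)
Op 2: inc R1 by 1 -> R1=(0,1,0,0) value=1
Op 3: inc R3 by 2 -> R3=(0,0,0,2) value=2
Op 4: inc R0 by 5 -> R0=(5,0,0,0) value=5
Op 5: merge R0<->R2 -> R0=(5,0,0,0) R2=(5,0,0,0)
Op 6: inc R0 by 5 -> R0=(10,0,0,0) value=10
Op 7: inc R1 by 4 -> R1=(0,5,0,0) value=5
Op 8: inc R0 by 4 -> R0=(14,0,0,0) value=14
Op 9: inc R0 by 5 -> R0=(19,0,0,0) value=19

Answer: 2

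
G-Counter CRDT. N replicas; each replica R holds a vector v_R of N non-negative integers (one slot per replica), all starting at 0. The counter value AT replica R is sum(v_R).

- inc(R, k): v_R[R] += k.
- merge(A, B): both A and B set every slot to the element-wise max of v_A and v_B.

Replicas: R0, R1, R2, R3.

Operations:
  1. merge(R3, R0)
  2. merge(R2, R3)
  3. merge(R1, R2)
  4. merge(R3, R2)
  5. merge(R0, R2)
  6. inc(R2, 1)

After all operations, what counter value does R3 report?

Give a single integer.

Op 1: merge R3<->R0 -> R3=(0,0,0,0) R0=(0,0,0,0)
Op 2: merge R2<->R3 -> R2=(0,0,0,0) R3=(0,0,0,0)
Op 3: merge R1<->R2 -> R1=(0,0,0,0) R2=(0,0,0,0)
Op 4: merge R3<->R2 -> R3=(0,0,0,0) R2=(0,0,0,0)
Op 5: merge R0<->R2 -> R0=(0,0,0,0) R2=(0,0,0,0)
Op 6: inc R2 by 1 -> R2=(0,0,1,0) value=1

Answer: 0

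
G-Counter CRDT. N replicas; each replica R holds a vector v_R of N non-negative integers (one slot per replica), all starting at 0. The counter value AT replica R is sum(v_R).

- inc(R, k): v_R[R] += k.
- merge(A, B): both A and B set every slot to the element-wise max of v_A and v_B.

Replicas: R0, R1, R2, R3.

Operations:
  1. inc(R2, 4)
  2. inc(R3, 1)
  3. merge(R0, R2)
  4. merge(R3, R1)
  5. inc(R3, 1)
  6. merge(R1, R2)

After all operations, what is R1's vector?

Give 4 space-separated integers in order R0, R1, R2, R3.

Answer: 0 0 4 1

Derivation:
Op 1: inc R2 by 4 -> R2=(0,0,4,0) value=4
Op 2: inc R3 by 1 -> R3=(0,0,0,1) value=1
Op 3: merge R0<->R2 -> R0=(0,0,4,0) R2=(0,0,4,0)
Op 4: merge R3<->R1 -> R3=(0,0,0,1) R1=(0,0,0,1)
Op 5: inc R3 by 1 -> R3=(0,0,0,2) value=2
Op 6: merge R1<->R2 -> R1=(0,0,4,1) R2=(0,0,4,1)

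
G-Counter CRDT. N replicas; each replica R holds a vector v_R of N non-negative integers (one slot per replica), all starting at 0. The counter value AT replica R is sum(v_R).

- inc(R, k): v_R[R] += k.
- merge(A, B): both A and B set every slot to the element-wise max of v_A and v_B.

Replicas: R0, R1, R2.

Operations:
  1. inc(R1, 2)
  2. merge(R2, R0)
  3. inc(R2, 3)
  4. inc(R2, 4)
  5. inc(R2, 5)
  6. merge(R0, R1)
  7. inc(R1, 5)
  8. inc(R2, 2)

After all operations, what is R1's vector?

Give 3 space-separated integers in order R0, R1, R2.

Op 1: inc R1 by 2 -> R1=(0,2,0) value=2
Op 2: merge R2<->R0 -> R2=(0,0,0) R0=(0,0,0)
Op 3: inc R2 by 3 -> R2=(0,0,3) value=3
Op 4: inc R2 by 4 -> R2=(0,0,7) value=7
Op 5: inc R2 by 5 -> R2=(0,0,12) value=12
Op 6: merge R0<->R1 -> R0=(0,2,0) R1=(0,2,0)
Op 7: inc R1 by 5 -> R1=(0,7,0) value=7
Op 8: inc R2 by 2 -> R2=(0,0,14) value=14

Answer: 0 7 0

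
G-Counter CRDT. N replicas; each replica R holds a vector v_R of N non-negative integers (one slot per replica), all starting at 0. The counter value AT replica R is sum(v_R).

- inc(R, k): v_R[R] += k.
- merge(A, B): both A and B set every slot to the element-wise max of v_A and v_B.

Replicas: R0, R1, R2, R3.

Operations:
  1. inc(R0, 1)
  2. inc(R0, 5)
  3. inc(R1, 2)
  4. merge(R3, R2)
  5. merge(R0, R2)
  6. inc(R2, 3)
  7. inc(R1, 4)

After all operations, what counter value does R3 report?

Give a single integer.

Answer: 0

Derivation:
Op 1: inc R0 by 1 -> R0=(1,0,0,0) value=1
Op 2: inc R0 by 5 -> R0=(6,0,0,0) value=6
Op 3: inc R1 by 2 -> R1=(0,2,0,0) value=2
Op 4: merge R3<->R2 -> R3=(0,0,0,0) R2=(0,0,0,0)
Op 5: merge R0<->R2 -> R0=(6,0,0,0) R2=(6,0,0,0)
Op 6: inc R2 by 3 -> R2=(6,0,3,0) value=9
Op 7: inc R1 by 4 -> R1=(0,6,0,0) value=6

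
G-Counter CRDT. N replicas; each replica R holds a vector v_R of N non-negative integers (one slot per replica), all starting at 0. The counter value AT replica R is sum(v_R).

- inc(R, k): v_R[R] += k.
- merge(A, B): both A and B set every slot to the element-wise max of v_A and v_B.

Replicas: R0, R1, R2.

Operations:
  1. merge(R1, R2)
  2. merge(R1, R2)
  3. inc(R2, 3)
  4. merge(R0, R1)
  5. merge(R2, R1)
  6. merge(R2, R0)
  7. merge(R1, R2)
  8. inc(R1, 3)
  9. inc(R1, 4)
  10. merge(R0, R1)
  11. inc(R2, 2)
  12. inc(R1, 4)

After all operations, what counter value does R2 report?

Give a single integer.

Answer: 5

Derivation:
Op 1: merge R1<->R2 -> R1=(0,0,0) R2=(0,0,0)
Op 2: merge R1<->R2 -> R1=(0,0,0) R2=(0,0,0)
Op 3: inc R2 by 3 -> R2=(0,0,3) value=3
Op 4: merge R0<->R1 -> R0=(0,0,0) R1=(0,0,0)
Op 5: merge R2<->R1 -> R2=(0,0,3) R1=(0,0,3)
Op 6: merge R2<->R0 -> R2=(0,0,3) R0=(0,0,3)
Op 7: merge R1<->R2 -> R1=(0,0,3) R2=(0,0,3)
Op 8: inc R1 by 3 -> R1=(0,3,3) value=6
Op 9: inc R1 by 4 -> R1=(0,7,3) value=10
Op 10: merge R0<->R1 -> R0=(0,7,3) R1=(0,7,3)
Op 11: inc R2 by 2 -> R2=(0,0,5) value=5
Op 12: inc R1 by 4 -> R1=(0,11,3) value=14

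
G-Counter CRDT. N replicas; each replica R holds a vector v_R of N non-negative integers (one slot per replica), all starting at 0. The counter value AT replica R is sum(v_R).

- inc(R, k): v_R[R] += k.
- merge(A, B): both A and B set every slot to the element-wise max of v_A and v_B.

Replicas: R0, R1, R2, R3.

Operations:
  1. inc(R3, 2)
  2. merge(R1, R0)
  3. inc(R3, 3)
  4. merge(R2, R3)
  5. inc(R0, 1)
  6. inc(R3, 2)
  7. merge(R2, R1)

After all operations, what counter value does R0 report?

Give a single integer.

Answer: 1

Derivation:
Op 1: inc R3 by 2 -> R3=(0,0,0,2) value=2
Op 2: merge R1<->R0 -> R1=(0,0,0,0) R0=(0,0,0,0)
Op 3: inc R3 by 3 -> R3=(0,0,0,5) value=5
Op 4: merge R2<->R3 -> R2=(0,0,0,5) R3=(0,0,0,5)
Op 5: inc R0 by 1 -> R0=(1,0,0,0) value=1
Op 6: inc R3 by 2 -> R3=(0,0,0,7) value=7
Op 7: merge R2<->R1 -> R2=(0,0,0,5) R1=(0,0,0,5)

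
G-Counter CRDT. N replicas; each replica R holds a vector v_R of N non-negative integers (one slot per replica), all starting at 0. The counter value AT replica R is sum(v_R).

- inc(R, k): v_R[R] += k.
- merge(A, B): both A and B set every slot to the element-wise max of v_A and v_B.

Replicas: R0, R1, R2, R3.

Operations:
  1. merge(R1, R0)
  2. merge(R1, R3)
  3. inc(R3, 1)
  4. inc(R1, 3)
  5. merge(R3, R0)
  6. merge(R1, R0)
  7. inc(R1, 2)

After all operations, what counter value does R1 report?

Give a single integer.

Op 1: merge R1<->R0 -> R1=(0,0,0,0) R0=(0,0,0,0)
Op 2: merge R1<->R3 -> R1=(0,0,0,0) R3=(0,0,0,0)
Op 3: inc R3 by 1 -> R3=(0,0,0,1) value=1
Op 4: inc R1 by 3 -> R1=(0,3,0,0) value=3
Op 5: merge R3<->R0 -> R3=(0,0,0,1) R0=(0,0,0,1)
Op 6: merge R1<->R0 -> R1=(0,3,0,1) R0=(0,3,0,1)
Op 7: inc R1 by 2 -> R1=(0,5,0,1) value=6

Answer: 6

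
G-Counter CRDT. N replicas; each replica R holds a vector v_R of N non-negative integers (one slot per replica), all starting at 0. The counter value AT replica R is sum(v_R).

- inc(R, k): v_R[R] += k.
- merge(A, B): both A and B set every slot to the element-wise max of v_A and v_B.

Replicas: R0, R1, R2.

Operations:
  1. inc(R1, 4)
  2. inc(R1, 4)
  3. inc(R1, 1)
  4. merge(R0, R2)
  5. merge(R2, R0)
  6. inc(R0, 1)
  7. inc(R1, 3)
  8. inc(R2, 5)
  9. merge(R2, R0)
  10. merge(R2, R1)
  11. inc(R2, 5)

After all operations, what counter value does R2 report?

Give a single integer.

Answer: 23

Derivation:
Op 1: inc R1 by 4 -> R1=(0,4,0) value=4
Op 2: inc R1 by 4 -> R1=(0,8,0) value=8
Op 3: inc R1 by 1 -> R1=(0,9,0) value=9
Op 4: merge R0<->R2 -> R0=(0,0,0) R2=(0,0,0)
Op 5: merge R2<->R0 -> R2=(0,0,0) R0=(0,0,0)
Op 6: inc R0 by 1 -> R0=(1,0,0) value=1
Op 7: inc R1 by 3 -> R1=(0,12,0) value=12
Op 8: inc R2 by 5 -> R2=(0,0,5) value=5
Op 9: merge R2<->R0 -> R2=(1,0,5) R0=(1,0,5)
Op 10: merge R2<->R1 -> R2=(1,12,5) R1=(1,12,5)
Op 11: inc R2 by 5 -> R2=(1,12,10) value=23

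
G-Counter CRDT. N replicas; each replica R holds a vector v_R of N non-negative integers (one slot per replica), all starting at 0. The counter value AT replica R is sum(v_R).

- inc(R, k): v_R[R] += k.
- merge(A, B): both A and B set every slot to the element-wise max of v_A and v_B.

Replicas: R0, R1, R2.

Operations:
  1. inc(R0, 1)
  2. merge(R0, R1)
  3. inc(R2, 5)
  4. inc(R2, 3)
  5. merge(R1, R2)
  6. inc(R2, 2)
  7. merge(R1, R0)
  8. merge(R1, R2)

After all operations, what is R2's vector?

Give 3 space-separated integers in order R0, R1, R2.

Answer: 1 0 10

Derivation:
Op 1: inc R0 by 1 -> R0=(1,0,0) value=1
Op 2: merge R0<->R1 -> R0=(1,0,0) R1=(1,0,0)
Op 3: inc R2 by 5 -> R2=(0,0,5) value=5
Op 4: inc R2 by 3 -> R2=(0,0,8) value=8
Op 5: merge R1<->R2 -> R1=(1,0,8) R2=(1,0,8)
Op 6: inc R2 by 2 -> R2=(1,0,10) value=11
Op 7: merge R1<->R0 -> R1=(1,0,8) R0=(1,0,8)
Op 8: merge R1<->R2 -> R1=(1,0,10) R2=(1,0,10)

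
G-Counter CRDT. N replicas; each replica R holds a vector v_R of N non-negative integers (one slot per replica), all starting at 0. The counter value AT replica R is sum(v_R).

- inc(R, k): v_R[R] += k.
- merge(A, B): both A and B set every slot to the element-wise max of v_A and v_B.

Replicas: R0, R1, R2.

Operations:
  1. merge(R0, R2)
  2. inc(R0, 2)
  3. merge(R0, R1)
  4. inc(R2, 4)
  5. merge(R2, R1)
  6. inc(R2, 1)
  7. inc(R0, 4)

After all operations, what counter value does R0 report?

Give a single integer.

Op 1: merge R0<->R2 -> R0=(0,0,0) R2=(0,0,0)
Op 2: inc R0 by 2 -> R0=(2,0,0) value=2
Op 3: merge R0<->R1 -> R0=(2,0,0) R1=(2,0,0)
Op 4: inc R2 by 4 -> R2=(0,0,4) value=4
Op 5: merge R2<->R1 -> R2=(2,0,4) R1=(2,0,4)
Op 6: inc R2 by 1 -> R2=(2,0,5) value=7
Op 7: inc R0 by 4 -> R0=(6,0,0) value=6

Answer: 6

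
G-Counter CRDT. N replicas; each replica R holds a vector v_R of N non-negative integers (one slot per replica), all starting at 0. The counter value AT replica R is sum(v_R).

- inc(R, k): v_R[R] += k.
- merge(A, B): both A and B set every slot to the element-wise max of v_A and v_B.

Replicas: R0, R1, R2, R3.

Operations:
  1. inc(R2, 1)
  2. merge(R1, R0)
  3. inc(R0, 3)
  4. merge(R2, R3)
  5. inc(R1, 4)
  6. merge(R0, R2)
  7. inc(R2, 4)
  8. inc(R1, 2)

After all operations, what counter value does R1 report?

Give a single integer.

Answer: 6

Derivation:
Op 1: inc R2 by 1 -> R2=(0,0,1,0) value=1
Op 2: merge R1<->R0 -> R1=(0,0,0,0) R0=(0,0,0,0)
Op 3: inc R0 by 3 -> R0=(3,0,0,0) value=3
Op 4: merge R2<->R3 -> R2=(0,0,1,0) R3=(0,0,1,0)
Op 5: inc R1 by 4 -> R1=(0,4,0,0) value=4
Op 6: merge R0<->R2 -> R0=(3,0,1,0) R2=(3,0,1,0)
Op 7: inc R2 by 4 -> R2=(3,0,5,0) value=8
Op 8: inc R1 by 2 -> R1=(0,6,0,0) value=6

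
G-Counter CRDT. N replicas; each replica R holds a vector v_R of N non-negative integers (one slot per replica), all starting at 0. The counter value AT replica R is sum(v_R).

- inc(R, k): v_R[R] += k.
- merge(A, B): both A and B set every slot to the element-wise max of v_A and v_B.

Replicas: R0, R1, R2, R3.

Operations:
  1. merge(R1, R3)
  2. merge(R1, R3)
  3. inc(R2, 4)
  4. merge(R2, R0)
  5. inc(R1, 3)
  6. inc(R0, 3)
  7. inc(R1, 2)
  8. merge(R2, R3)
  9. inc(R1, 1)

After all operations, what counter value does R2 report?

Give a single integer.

Op 1: merge R1<->R3 -> R1=(0,0,0,0) R3=(0,0,0,0)
Op 2: merge R1<->R3 -> R1=(0,0,0,0) R3=(0,0,0,0)
Op 3: inc R2 by 4 -> R2=(0,0,4,0) value=4
Op 4: merge R2<->R0 -> R2=(0,0,4,0) R0=(0,0,4,0)
Op 5: inc R1 by 3 -> R1=(0,3,0,0) value=3
Op 6: inc R0 by 3 -> R0=(3,0,4,0) value=7
Op 7: inc R1 by 2 -> R1=(0,5,0,0) value=5
Op 8: merge R2<->R3 -> R2=(0,0,4,0) R3=(0,0,4,0)
Op 9: inc R1 by 1 -> R1=(0,6,0,0) value=6

Answer: 4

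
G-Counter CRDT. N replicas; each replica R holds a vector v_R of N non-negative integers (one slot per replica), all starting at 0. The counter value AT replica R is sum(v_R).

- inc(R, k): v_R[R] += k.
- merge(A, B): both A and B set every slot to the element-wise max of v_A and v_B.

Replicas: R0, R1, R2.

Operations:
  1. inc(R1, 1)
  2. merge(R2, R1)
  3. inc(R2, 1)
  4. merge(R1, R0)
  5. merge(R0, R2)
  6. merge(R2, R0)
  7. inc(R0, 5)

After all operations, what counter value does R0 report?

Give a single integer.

Answer: 7

Derivation:
Op 1: inc R1 by 1 -> R1=(0,1,0) value=1
Op 2: merge R2<->R1 -> R2=(0,1,0) R1=(0,1,0)
Op 3: inc R2 by 1 -> R2=(0,1,1) value=2
Op 4: merge R1<->R0 -> R1=(0,1,0) R0=(0,1,0)
Op 5: merge R0<->R2 -> R0=(0,1,1) R2=(0,1,1)
Op 6: merge R2<->R0 -> R2=(0,1,1) R0=(0,1,1)
Op 7: inc R0 by 5 -> R0=(5,1,1) value=7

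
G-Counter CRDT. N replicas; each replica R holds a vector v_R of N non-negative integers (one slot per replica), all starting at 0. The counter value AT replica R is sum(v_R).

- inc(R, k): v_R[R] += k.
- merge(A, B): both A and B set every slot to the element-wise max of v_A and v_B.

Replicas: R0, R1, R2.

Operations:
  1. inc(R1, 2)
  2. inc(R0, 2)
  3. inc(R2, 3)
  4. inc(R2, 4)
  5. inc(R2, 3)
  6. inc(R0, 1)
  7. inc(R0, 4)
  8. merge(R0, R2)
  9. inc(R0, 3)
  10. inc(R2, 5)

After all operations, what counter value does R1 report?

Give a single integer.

Answer: 2

Derivation:
Op 1: inc R1 by 2 -> R1=(0,2,0) value=2
Op 2: inc R0 by 2 -> R0=(2,0,0) value=2
Op 3: inc R2 by 3 -> R2=(0,0,3) value=3
Op 4: inc R2 by 4 -> R2=(0,0,7) value=7
Op 5: inc R2 by 3 -> R2=(0,0,10) value=10
Op 6: inc R0 by 1 -> R0=(3,0,0) value=3
Op 7: inc R0 by 4 -> R0=(7,0,0) value=7
Op 8: merge R0<->R2 -> R0=(7,0,10) R2=(7,0,10)
Op 9: inc R0 by 3 -> R0=(10,0,10) value=20
Op 10: inc R2 by 5 -> R2=(7,0,15) value=22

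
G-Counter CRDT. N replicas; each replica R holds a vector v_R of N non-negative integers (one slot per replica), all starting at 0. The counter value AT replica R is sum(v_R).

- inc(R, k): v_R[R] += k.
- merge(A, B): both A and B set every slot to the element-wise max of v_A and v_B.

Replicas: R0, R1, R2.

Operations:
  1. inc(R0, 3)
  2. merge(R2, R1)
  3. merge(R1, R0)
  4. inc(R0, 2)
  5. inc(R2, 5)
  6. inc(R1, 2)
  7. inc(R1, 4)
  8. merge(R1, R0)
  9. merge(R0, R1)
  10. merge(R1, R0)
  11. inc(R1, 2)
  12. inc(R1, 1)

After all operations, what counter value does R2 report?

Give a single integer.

Op 1: inc R0 by 3 -> R0=(3,0,0) value=3
Op 2: merge R2<->R1 -> R2=(0,0,0) R1=(0,0,0)
Op 3: merge R1<->R0 -> R1=(3,0,0) R0=(3,0,0)
Op 4: inc R0 by 2 -> R0=(5,0,0) value=5
Op 5: inc R2 by 5 -> R2=(0,0,5) value=5
Op 6: inc R1 by 2 -> R1=(3,2,0) value=5
Op 7: inc R1 by 4 -> R1=(3,6,0) value=9
Op 8: merge R1<->R0 -> R1=(5,6,0) R0=(5,6,0)
Op 9: merge R0<->R1 -> R0=(5,6,0) R1=(5,6,0)
Op 10: merge R1<->R0 -> R1=(5,6,0) R0=(5,6,0)
Op 11: inc R1 by 2 -> R1=(5,8,0) value=13
Op 12: inc R1 by 1 -> R1=(5,9,0) value=14

Answer: 5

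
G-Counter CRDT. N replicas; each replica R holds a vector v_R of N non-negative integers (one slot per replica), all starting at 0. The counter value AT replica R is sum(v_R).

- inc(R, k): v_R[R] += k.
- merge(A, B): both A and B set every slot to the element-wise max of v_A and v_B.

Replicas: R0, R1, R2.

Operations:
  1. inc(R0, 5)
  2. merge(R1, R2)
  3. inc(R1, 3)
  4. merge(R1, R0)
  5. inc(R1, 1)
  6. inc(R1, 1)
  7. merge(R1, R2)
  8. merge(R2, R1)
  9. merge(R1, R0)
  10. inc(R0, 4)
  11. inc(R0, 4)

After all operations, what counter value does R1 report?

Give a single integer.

Op 1: inc R0 by 5 -> R0=(5,0,0) value=5
Op 2: merge R1<->R2 -> R1=(0,0,0) R2=(0,0,0)
Op 3: inc R1 by 3 -> R1=(0,3,0) value=3
Op 4: merge R1<->R0 -> R1=(5,3,0) R0=(5,3,0)
Op 5: inc R1 by 1 -> R1=(5,4,0) value=9
Op 6: inc R1 by 1 -> R1=(5,5,0) value=10
Op 7: merge R1<->R2 -> R1=(5,5,0) R2=(5,5,0)
Op 8: merge R2<->R1 -> R2=(5,5,0) R1=(5,5,0)
Op 9: merge R1<->R0 -> R1=(5,5,0) R0=(5,5,0)
Op 10: inc R0 by 4 -> R0=(9,5,0) value=14
Op 11: inc R0 by 4 -> R0=(13,5,0) value=18

Answer: 10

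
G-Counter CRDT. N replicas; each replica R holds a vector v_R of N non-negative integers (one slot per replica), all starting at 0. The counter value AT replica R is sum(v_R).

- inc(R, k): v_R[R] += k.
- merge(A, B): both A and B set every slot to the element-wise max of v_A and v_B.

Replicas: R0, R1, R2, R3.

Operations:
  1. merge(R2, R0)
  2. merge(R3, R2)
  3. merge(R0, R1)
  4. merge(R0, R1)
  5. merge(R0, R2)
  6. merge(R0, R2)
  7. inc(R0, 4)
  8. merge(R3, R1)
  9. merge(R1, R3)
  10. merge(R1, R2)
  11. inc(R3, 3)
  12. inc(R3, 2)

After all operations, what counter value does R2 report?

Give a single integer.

Answer: 0

Derivation:
Op 1: merge R2<->R0 -> R2=(0,0,0,0) R0=(0,0,0,0)
Op 2: merge R3<->R2 -> R3=(0,0,0,0) R2=(0,0,0,0)
Op 3: merge R0<->R1 -> R0=(0,0,0,0) R1=(0,0,0,0)
Op 4: merge R0<->R1 -> R0=(0,0,0,0) R1=(0,0,0,0)
Op 5: merge R0<->R2 -> R0=(0,0,0,0) R2=(0,0,0,0)
Op 6: merge R0<->R2 -> R0=(0,0,0,0) R2=(0,0,0,0)
Op 7: inc R0 by 4 -> R0=(4,0,0,0) value=4
Op 8: merge R3<->R1 -> R3=(0,0,0,0) R1=(0,0,0,0)
Op 9: merge R1<->R3 -> R1=(0,0,0,0) R3=(0,0,0,0)
Op 10: merge R1<->R2 -> R1=(0,0,0,0) R2=(0,0,0,0)
Op 11: inc R3 by 3 -> R3=(0,0,0,3) value=3
Op 12: inc R3 by 2 -> R3=(0,0,0,5) value=5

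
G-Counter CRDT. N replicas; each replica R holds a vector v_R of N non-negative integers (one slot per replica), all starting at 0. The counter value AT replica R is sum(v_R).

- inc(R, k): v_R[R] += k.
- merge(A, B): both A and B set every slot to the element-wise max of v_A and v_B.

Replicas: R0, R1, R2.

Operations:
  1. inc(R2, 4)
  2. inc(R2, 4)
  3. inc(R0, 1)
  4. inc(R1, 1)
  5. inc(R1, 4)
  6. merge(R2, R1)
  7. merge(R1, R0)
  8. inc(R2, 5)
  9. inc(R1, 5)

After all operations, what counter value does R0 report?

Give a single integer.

Answer: 14

Derivation:
Op 1: inc R2 by 4 -> R2=(0,0,4) value=4
Op 2: inc R2 by 4 -> R2=(0,0,8) value=8
Op 3: inc R0 by 1 -> R0=(1,0,0) value=1
Op 4: inc R1 by 1 -> R1=(0,1,0) value=1
Op 5: inc R1 by 4 -> R1=(0,5,0) value=5
Op 6: merge R2<->R1 -> R2=(0,5,8) R1=(0,5,8)
Op 7: merge R1<->R0 -> R1=(1,5,8) R0=(1,5,8)
Op 8: inc R2 by 5 -> R2=(0,5,13) value=18
Op 9: inc R1 by 5 -> R1=(1,10,8) value=19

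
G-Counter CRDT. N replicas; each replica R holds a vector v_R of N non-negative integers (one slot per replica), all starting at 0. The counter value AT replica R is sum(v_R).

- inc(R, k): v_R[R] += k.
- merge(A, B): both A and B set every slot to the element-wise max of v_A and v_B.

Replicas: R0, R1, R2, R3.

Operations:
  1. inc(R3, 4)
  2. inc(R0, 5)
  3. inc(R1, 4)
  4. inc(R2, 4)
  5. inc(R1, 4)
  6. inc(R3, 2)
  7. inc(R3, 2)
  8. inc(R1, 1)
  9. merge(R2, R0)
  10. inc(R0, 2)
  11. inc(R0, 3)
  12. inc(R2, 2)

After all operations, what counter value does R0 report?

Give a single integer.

Op 1: inc R3 by 4 -> R3=(0,0,0,4) value=4
Op 2: inc R0 by 5 -> R0=(5,0,0,0) value=5
Op 3: inc R1 by 4 -> R1=(0,4,0,0) value=4
Op 4: inc R2 by 4 -> R2=(0,0,4,0) value=4
Op 5: inc R1 by 4 -> R1=(0,8,0,0) value=8
Op 6: inc R3 by 2 -> R3=(0,0,0,6) value=6
Op 7: inc R3 by 2 -> R3=(0,0,0,8) value=8
Op 8: inc R1 by 1 -> R1=(0,9,0,0) value=9
Op 9: merge R2<->R0 -> R2=(5,0,4,0) R0=(5,0,4,0)
Op 10: inc R0 by 2 -> R0=(7,0,4,0) value=11
Op 11: inc R0 by 3 -> R0=(10,0,4,0) value=14
Op 12: inc R2 by 2 -> R2=(5,0,6,0) value=11

Answer: 14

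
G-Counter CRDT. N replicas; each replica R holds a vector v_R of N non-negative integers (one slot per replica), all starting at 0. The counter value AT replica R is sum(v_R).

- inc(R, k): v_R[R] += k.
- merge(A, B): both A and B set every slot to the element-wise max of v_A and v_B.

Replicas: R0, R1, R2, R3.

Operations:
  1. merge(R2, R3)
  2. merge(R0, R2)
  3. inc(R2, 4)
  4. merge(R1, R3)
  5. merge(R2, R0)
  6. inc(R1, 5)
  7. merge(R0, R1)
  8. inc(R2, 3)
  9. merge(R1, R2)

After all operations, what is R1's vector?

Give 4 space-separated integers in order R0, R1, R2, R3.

Answer: 0 5 7 0

Derivation:
Op 1: merge R2<->R3 -> R2=(0,0,0,0) R3=(0,0,0,0)
Op 2: merge R0<->R2 -> R0=(0,0,0,0) R2=(0,0,0,0)
Op 3: inc R2 by 4 -> R2=(0,0,4,0) value=4
Op 4: merge R1<->R3 -> R1=(0,0,0,0) R3=(0,0,0,0)
Op 5: merge R2<->R0 -> R2=(0,0,4,0) R0=(0,0,4,0)
Op 6: inc R1 by 5 -> R1=(0,5,0,0) value=5
Op 7: merge R0<->R1 -> R0=(0,5,4,0) R1=(0,5,4,0)
Op 8: inc R2 by 3 -> R2=(0,0,7,0) value=7
Op 9: merge R1<->R2 -> R1=(0,5,7,0) R2=(0,5,7,0)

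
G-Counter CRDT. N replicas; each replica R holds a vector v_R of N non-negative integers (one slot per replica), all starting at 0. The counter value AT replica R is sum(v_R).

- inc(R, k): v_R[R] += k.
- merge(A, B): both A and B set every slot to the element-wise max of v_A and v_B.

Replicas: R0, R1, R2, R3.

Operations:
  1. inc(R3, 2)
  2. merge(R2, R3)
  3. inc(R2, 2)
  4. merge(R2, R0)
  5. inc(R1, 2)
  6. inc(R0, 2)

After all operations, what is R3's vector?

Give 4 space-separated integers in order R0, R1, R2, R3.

Answer: 0 0 0 2

Derivation:
Op 1: inc R3 by 2 -> R3=(0,0,0,2) value=2
Op 2: merge R2<->R3 -> R2=(0,0,0,2) R3=(0,0,0,2)
Op 3: inc R2 by 2 -> R2=(0,0,2,2) value=4
Op 4: merge R2<->R0 -> R2=(0,0,2,2) R0=(0,0,2,2)
Op 5: inc R1 by 2 -> R1=(0,2,0,0) value=2
Op 6: inc R0 by 2 -> R0=(2,0,2,2) value=6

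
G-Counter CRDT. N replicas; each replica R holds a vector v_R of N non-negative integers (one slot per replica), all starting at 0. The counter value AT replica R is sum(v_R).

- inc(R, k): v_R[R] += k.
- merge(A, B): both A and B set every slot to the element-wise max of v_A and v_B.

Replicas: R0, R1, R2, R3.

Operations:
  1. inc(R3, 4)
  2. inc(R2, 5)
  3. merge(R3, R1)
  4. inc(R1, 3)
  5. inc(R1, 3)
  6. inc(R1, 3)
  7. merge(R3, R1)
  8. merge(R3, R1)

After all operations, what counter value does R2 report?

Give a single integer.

Op 1: inc R3 by 4 -> R3=(0,0,0,4) value=4
Op 2: inc R2 by 5 -> R2=(0,0,5,0) value=5
Op 3: merge R3<->R1 -> R3=(0,0,0,4) R1=(0,0,0,4)
Op 4: inc R1 by 3 -> R1=(0,3,0,4) value=7
Op 5: inc R1 by 3 -> R1=(0,6,0,4) value=10
Op 6: inc R1 by 3 -> R1=(0,9,0,4) value=13
Op 7: merge R3<->R1 -> R3=(0,9,0,4) R1=(0,9,0,4)
Op 8: merge R3<->R1 -> R3=(0,9,0,4) R1=(0,9,0,4)

Answer: 5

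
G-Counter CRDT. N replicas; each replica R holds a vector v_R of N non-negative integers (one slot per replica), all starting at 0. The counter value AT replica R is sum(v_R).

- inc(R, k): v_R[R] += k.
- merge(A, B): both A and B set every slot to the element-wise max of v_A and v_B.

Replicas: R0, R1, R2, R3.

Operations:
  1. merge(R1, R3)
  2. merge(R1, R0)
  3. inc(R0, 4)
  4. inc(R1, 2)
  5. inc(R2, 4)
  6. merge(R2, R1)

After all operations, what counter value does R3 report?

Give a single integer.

Op 1: merge R1<->R3 -> R1=(0,0,0,0) R3=(0,0,0,0)
Op 2: merge R1<->R0 -> R1=(0,0,0,0) R0=(0,0,0,0)
Op 3: inc R0 by 4 -> R0=(4,0,0,0) value=4
Op 4: inc R1 by 2 -> R1=(0,2,0,0) value=2
Op 5: inc R2 by 4 -> R2=(0,0,4,0) value=4
Op 6: merge R2<->R1 -> R2=(0,2,4,0) R1=(0,2,4,0)

Answer: 0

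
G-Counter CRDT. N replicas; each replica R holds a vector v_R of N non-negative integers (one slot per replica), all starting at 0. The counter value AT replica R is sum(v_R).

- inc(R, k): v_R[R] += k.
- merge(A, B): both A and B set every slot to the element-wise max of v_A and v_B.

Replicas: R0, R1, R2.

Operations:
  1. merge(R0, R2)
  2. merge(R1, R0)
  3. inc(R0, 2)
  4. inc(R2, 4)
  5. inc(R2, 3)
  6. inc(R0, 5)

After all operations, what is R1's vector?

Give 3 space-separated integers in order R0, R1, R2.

Answer: 0 0 0

Derivation:
Op 1: merge R0<->R2 -> R0=(0,0,0) R2=(0,0,0)
Op 2: merge R1<->R0 -> R1=(0,0,0) R0=(0,0,0)
Op 3: inc R0 by 2 -> R0=(2,0,0) value=2
Op 4: inc R2 by 4 -> R2=(0,0,4) value=4
Op 5: inc R2 by 3 -> R2=(0,0,7) value=7
Op 6: inc R0 by 5 -> R0=(7,0,0) value=7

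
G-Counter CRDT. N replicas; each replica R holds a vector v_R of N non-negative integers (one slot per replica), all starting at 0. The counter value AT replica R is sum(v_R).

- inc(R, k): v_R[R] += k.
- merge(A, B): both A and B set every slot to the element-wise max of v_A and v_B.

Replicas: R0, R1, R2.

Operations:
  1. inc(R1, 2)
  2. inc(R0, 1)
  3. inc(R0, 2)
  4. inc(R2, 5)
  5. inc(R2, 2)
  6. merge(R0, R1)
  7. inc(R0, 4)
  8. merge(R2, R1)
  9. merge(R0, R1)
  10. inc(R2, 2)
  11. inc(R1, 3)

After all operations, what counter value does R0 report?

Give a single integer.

Op 1: inc R1 by 2 -> R1=(0,2,0) value=2
Op 2: inc R0 by 1 -> R0=(1,0,0) value=1
Op 3: inc R0 by 2 -> R0=(3,0,0) value=3
Op 4: inc R2 by 5 -> R2=(0,0,5) value=5
Op 5: inc R2 by 2 -> R2=(0,0,7) value=7
Op 6: merge R0<->R1 -> R0=(3,2,0) R1=(3,2,0)
Op 7: inc R0 by 4 -> R0=(7,2,0) value=9
Op 8: merge R2<->R1 -> R2=(3,2,7) R1=(3,2,7)
Op 9: merge R0<->R1 -> R0=(7,2,7) R1=(7,2,7)
Op 10: inc R2 by 2 -> R2=(3,2,9) value=14
Op 11: inc R1 by 3 -> R1=(7,5,7) value=19

Answer: 16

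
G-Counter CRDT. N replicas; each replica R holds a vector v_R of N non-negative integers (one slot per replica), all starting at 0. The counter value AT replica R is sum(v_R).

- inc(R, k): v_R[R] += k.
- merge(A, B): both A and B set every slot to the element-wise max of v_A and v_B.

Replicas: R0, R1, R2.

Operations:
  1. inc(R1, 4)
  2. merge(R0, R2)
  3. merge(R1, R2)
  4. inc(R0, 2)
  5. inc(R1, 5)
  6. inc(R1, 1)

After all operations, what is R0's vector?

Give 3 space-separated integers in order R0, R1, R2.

Answer: 2 0 0

Derivation:
Op 1: inc R1 by 4 -> R1=(0,4,0) value=4
Op 2: merge R0<->R2 -> R0=(0,0,0) R2=(0,0,0)
Op 3: merge R1<->R2 -> R1=(0,4,0) R2=(0,4,0)
Op 4: inc R0 by 2 -> R0=(2,0,0) value=2
Op 5: inc R1 by 5 -> R1=(0,9,0) value=9
Op 6: inc R1 by 1 -> R1=(0,10,0) value=10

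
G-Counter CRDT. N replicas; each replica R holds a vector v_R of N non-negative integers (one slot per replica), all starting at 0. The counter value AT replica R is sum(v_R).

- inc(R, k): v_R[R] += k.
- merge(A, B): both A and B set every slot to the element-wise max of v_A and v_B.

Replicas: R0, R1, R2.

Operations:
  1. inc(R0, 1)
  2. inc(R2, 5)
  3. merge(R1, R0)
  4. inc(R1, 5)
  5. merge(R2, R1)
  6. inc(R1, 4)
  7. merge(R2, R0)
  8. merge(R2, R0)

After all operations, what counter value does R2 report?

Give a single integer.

Answer: 11

Derivation:
Op 1: inc R0 by 1 -> R0=(1,0,0) value=1
Op 2: inc R2 by 5 -> R2=(0,0,5) value=5
Op 3: merge R1<->R0 -> R1=(1,0,0) R0=(1,0,0)
Op 4: inc R1 by 5 -> R1=(1,5,0) value=6
Op 5: merge R2<->R1 -> R2=(1,5,5) R1=(1,5,5)
Op 6: inc R1 by 4 -> R1=(1,9,5) value=15
Op 7: merge R2<->R0 -> R2=(1,5,5) R0=(1,5,5)
Op 8: merge R2<->R0 -> R2=(1,5,5) R0=(1,5,5)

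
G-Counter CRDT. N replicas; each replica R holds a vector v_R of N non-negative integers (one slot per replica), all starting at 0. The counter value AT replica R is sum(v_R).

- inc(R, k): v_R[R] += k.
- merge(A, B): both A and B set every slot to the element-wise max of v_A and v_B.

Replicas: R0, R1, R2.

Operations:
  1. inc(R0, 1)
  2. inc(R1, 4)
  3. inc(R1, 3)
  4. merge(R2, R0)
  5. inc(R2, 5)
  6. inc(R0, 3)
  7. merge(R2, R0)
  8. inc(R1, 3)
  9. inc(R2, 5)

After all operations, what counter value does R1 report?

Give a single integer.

Answer: 10

Derivation:
Op 1: inc R0 by 1 -> R0=(1,0,0) value=1
Op 2: inc R1 by 4 -> R1=(0,4,0) value=4
Op 3: inc R1 by 3 -> R1=(0,7,0) value=7
Op 4: merge R2<->R0 -> R2=(1,0,0) R0=(1,0,0)
Op 5: inc R2 by 5 -> R2=(1,0,5) value=6
Op 6: inc R0 by 3 -> R0=(4,0,0) value=4
Op 7: merge R2<->R0 -> R2=(4,0,5) R0=(4,0,5)
Op 8: inc R1 by 3 -> R1=(0,10,0) value=10
Op 9: inc R2 by 5 -> R2=(4,0,10) value=14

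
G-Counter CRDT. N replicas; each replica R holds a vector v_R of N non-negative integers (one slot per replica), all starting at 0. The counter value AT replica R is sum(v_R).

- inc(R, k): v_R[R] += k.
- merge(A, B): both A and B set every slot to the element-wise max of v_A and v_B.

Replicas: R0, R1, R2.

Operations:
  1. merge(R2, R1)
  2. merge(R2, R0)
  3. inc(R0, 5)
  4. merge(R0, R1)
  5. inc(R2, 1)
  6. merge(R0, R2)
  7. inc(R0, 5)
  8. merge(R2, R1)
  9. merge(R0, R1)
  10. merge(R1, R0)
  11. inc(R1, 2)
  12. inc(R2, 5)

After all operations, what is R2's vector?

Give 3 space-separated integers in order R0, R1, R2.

Op 1: merge R2<->R1 -> R2=(0,0,0) R1=(0,0,0)
Op 2: merge R2<->R0 -> R2=(0,0,0) R0=(0,0,0)
Op 3: inc R0 by 5 -> R0=(5,0,0) value=5
Op 4: merge R0<->R1 -> R0=(5,0,0) R1=(5,0,0)
Op 5: inc R2 by 1 -> R2=(0,0,1) value=1
Op 6: merge R0<->R2 -> R0=(5,0,1) R2=(5,0,1)
Op 7: inc R0 by 5 -> R0=(10,0,1) value=11
Op 8: merge R2<->R1 -> R2=(5,0,1) R1=(5,0,1)
Op 9: merge R0<->R1 -> R0=(10,0,1) R1=(10,0,1)
Op 10: merge R1<->R0 -> R1=(10,0,1) R0=(10,0,1)
Op 11: inc R1 by 2 -> R1=(10,2,1) value=13
Op 12: inc R2 by 5 -> R2=(5,0,6) value=11

Answer: 5 0 6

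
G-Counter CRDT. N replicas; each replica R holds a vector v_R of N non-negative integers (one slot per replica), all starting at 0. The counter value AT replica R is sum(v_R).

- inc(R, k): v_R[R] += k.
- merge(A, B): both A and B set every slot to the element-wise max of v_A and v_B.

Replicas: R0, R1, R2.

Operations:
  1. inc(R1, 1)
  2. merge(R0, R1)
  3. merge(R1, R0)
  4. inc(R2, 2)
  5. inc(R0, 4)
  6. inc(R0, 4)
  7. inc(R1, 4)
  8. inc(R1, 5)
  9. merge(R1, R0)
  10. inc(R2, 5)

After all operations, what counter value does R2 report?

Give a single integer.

Answer: 7

Derivation:
Op 1: inc R1 by 1 -> R1=(0,1,0) value=1
Op 2: merge R0<->R1 -> R0=(0,1,0) R1=(0,1,0)
Op 3: merge R1<->R0 -> R1=(0,1,0) R0=(0,1,0)
Op 4: inc R2 by 2 -> R2=(0,0,2) value=2
Op 5: inc R0 by 4 -> R0=(4,1,0) value=5
Op 6: inc R0 by 4 -> R0=(8,1,0) value=9
Op 7: inc R1 by 4 -> R1=(0,5,0) value=5
Op 8: inc R1 by 5 -> R1=(0,10,0) value=10
Op 9: merge R1<->R0 -> R1=(8,10,0) R0=(8,10,0)
Op 10: inc R2 by 5 -> R2=(0,0,7) value=7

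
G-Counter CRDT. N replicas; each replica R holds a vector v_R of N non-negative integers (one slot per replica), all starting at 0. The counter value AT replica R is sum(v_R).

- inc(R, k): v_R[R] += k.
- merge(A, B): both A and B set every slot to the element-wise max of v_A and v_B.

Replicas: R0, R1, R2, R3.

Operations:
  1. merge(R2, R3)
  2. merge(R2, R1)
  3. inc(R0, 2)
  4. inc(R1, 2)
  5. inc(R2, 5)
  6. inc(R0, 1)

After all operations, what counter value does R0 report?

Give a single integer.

Answer: 3

Derivation:
Op 1: merge R2<->R3 -> R2=(0,0,0,0) R3=(0,0,0,0)
Op 2: merge R2<->R1 -> R2=(0,0,0,0) R1=(0,0,0,0)
Op 3: inc R0 by 2 -> R0=(2,0,0,0) value=2
Op 4: inc R1 by 2 -> R1=(0,2,0,0) value=2
Op 5: inc R2 by 5 -> R2=(0,0,5,0) value=5
Op 6: inc R0 by 1 -> R0=(3,0,0,0) value=3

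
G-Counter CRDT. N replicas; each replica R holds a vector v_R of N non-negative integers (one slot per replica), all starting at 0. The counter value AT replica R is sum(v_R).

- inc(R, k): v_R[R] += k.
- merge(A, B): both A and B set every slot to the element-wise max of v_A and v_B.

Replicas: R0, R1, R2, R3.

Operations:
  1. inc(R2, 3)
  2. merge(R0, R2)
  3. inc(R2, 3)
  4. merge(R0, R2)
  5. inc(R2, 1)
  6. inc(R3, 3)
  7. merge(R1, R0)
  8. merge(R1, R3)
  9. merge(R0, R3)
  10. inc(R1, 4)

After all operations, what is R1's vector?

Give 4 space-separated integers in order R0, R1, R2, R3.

Op 1: inc R2 by 3 -> R2=(0,0,3,0) value=3
Op 2: merge R0<->R2 -> R0=(0,0,3,0) R2=(0,0,3,0)
Op 3: inc R2 by 3 -> R2=(0,0,6,0) value=6
Op 4: merge R0<->R2 -> R0=(0,0,6,0) R2=(0,0,6,0)
Op 5: inc R2 by 1 -> R2=(0,0,7,0) value=7
Op 6: inc R3 by 3 -> R3=(0,0,0,3) value=3
Op 7: merge R1<->R0 -> R1=(0,0,6,0) R0=(0,0,6,0)
Op 8: merge R1<->R3 -> R1=(0,0,6,3) R3=(0,0,6,3)
Op 9: merge R0<->R3 -> R0=(0,0,6,3) R3=(0,0,6,3)
Op 10: inc R1 by 4 -> R1=(0,4,6,3) value=13

Answer: 0 4 6 3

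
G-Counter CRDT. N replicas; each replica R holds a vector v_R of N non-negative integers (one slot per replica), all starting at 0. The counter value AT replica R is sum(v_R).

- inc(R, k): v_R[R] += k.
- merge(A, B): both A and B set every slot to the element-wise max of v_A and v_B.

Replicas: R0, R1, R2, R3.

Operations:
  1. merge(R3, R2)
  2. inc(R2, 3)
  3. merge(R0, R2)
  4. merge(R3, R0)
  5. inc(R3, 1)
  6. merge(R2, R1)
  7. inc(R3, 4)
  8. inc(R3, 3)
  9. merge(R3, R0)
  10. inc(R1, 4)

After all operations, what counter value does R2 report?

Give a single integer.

Answer: 3

Derivation:
Op 1: merge R3<->R2 -> R3=(0,0,0,0) R2=(0,0,0,0)
Op 2: inc R2 by 3 -> R2=(0,0,3,0) value=3
Op 3: merge R0<->R2 -> R0=(0,0,3,0) R2=(0,0,3,0)
Op 4: merge R3<->R0 -> R3=(0,0,3,0) R0=(0,0,3,0)
Op 5: inc R3 by 1 -> R3=(0,0,3,1) value=4
Op 6: merge R2<->R1 -> R2=(0,0,3,0) R1=(0,0,3,0)
Op 7: inc R3 by 4 -> R3=(0,0,3,5) value=8
Op 8: inc R3 by 3 -> R3=(0,0,3,8) value=11
Op 9: merge R3<->R0 -> R3=(0,0,3,8) R0=(0,0,3,8)
Op 10: inc R1 by 4 -> R1=(0,4,3,0) value=7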